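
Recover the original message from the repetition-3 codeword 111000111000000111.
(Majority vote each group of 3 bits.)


Groups: 111, 000, 111, 000, 000, 111
Majority votes: 101001

101001


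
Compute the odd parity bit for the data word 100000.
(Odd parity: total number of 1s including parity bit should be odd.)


Number of 1s in data: 1
Parity bit: 0

0


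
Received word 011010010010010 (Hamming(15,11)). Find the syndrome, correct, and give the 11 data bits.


Syndrome = 9: error at position 9

Data: 11001010010 (corrected bit 9)


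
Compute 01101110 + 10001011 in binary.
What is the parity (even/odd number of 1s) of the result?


01101110 = 110
10001011 = 139
Sum = 249 = 11111001
1s count = 6

even parity (6 ones in 11111001)


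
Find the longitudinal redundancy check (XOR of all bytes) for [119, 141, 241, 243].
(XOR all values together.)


XOR chain: 119 ^ 141 ^ 241 ^ 243 = 248

248


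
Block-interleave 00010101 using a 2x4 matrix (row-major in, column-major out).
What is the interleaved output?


Matrix:
  0001
  0101
Read columns: 00010011

00010011


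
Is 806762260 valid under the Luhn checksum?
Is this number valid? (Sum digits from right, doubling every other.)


Luhn sum = 34
34 mod 10 = 4

Invalid (Luhn sum mod 10 = 4)


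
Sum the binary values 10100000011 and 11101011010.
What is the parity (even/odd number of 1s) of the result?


10100000011 = 1283
11101011010 = 1882
Sum = 3165 = 110001011101
1s count = 7

odd parity (7 ones in 110001011101)


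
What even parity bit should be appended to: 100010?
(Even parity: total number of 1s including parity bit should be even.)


Number of 1s in data: 2
Parity bit: 0

0


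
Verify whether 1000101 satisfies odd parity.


Number of 1s: 3

Yes, parity is correct (3 ones)


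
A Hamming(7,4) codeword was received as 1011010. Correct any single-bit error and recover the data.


Syndrome = 0: no error detected

Data: 1010 (no errors)


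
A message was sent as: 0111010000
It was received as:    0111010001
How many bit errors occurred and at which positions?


XOR: 0000000001

1 error(s) at position(s): 9


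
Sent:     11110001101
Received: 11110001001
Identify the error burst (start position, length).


XOR: 00000000100

Burst at position 8, length 1


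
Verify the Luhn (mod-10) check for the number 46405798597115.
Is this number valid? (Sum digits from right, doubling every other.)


Luhn sum = 70
70 mod 10 = 0

Valid (Luhn sum mod 10 = 0)


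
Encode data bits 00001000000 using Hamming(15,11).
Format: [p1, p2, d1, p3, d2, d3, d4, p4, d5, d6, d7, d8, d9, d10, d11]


Parity bits: p1=1, p2=0, p3=0, p4=1

100000011000000


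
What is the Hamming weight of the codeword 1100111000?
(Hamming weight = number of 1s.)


Counting 1s in 1100111000

5


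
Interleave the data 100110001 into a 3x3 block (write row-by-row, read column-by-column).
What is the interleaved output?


Matrix:
  100
  110
  001
Read columns: 110010001

110010001


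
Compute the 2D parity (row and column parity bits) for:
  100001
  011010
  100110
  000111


Row parities: 0111
Column parities: 011010

Row P: 0111, Col P: 011010, Corner: 1


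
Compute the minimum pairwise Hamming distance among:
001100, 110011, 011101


Comparing all pairs, minimum distance: 2
Can detect 1 errors, correct 0 errors

2


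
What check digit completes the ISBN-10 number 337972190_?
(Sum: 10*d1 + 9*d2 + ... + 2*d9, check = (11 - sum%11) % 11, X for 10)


Weighted sum: 259
259 mod 11 = 6

Check digit: 5


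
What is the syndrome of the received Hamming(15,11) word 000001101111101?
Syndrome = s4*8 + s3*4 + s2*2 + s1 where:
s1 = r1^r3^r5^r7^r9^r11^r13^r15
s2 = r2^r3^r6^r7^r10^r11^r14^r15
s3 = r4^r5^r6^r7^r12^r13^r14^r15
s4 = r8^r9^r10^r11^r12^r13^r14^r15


s1=1, s2=1, s3=1, s4=0

Syndrome = 7 (error at position 7)


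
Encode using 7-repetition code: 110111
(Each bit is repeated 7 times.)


Each bit -> 7 copies

111111111111110000000111111111111111111111


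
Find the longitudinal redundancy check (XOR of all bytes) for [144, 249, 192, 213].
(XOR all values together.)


XOR chain: 144 ^ 249 ^ 192 ^ 213 = 124

124


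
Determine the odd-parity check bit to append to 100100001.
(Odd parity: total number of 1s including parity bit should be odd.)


Number of 1s in data: 3
Parity bit: 0

0


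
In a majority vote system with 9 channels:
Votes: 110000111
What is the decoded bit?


Ones: 5 out of 9
Threshold: 5

1 (5/9 voted 1)


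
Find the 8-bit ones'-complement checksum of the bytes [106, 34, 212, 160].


Sum = 512 mod 256 = 0
Complement = 255

255


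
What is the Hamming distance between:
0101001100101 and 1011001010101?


XOR: 1110000110000
Count of 1s: 5

5


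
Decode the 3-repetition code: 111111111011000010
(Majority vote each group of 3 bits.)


Groups: 111, 111, 111, 011, 000, 010
Majority votes: 111100

111100


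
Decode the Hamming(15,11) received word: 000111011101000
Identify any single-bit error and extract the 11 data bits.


Syndrome = 0: no error detected

Data: 01101101000 (no errors)


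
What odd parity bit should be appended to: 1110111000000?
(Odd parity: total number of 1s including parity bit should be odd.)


Number of 1s in data: 6
Parity bit: 1

1


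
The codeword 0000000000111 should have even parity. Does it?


Number of 1s: 3

No, parity error (3 ones)


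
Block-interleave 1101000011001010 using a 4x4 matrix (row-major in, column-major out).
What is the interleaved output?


Matrix:
  1101
  0000
  1100
  1010
Read columns: 1011101000011000

1011101000011000


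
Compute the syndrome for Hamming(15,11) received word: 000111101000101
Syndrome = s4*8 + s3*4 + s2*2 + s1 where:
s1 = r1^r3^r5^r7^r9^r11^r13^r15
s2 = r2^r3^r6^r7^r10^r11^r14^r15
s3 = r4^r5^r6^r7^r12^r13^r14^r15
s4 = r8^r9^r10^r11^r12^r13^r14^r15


s1=1, s2=1, s3=0, s4=1

Syndrome = 11 (error at position 11)


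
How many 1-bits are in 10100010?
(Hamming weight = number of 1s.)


Counting 1s in 10100010

3


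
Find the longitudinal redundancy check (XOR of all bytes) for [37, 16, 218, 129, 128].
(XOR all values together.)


XOR chain: 37 ^ 16 ^ 218 ^ 129 ^ 128 = 238

238


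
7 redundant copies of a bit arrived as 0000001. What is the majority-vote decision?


Ones: 1 out of 7
Threshold: 4

0 (1/7 voted 1)


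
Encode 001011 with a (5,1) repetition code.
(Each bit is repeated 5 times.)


Each bit -> 5 copies

000000000011111000001111111111


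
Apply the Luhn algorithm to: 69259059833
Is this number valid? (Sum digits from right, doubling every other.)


Luhn sum = 58
58 mod 10 = 8

Invalid (Luhn sum mod 10 = 8)


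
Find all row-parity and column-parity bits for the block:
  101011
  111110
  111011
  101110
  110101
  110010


Row parities: 011001
Column parities: 000111

Row P: 011001, Col P: 000111, Corner: 1


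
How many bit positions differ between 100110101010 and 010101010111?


XOR: 110011111101
Count of 1s: 9

9


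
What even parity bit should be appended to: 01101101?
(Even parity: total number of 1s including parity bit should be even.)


Number of 1s in data: 5
Parity bit: 1

1


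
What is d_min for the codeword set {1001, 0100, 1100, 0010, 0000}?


Comparing all pairs, minimum distance: 1
Can detect 0 errors, correct 0 errors

1


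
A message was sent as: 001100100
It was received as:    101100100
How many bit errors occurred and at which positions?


XOR: 100000000

1 error(s) at position(s): 0


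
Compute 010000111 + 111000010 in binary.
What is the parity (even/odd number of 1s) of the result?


010000111 = 135
111000010 = 450
Sum = 585 = 1001001001
1s count = 4

even parity (4 ones in 1001001001)


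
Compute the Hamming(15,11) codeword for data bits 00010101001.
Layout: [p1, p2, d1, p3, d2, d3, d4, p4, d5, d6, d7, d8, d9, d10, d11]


Parity bits: p1=0, p2=1, p3=1, p4=1

010100110101001


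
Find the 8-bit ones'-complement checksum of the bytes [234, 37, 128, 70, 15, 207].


Sum = 691 mod 256 = 179
Complement = 76

76


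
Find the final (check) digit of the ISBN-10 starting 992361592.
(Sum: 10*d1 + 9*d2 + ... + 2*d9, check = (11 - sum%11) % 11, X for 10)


Weighted sum: 300
300 mod 11 = 3

Check digit: 8


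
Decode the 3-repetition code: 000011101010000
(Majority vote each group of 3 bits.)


Groups: 000, 011, 101, 010, 000
Majority votes: 01100

01100


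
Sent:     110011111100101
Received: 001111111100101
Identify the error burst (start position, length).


XOR: 111100000000000

Burst at position 0, length 4


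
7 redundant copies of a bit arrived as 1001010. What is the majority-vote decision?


Ones: 3 out of 7
Threshold: 4

0 (3/7 voted 1)


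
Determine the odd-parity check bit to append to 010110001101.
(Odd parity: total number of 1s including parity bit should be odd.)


Number of 1s in data: 6
Parity bit: 1

1


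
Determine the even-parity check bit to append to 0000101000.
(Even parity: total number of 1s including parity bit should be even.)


Number of 1s in data: 2
Parity bit: 0

0


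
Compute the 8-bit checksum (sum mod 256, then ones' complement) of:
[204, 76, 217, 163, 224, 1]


Sum = 885 mod 256 = 117
Complement = 138

138


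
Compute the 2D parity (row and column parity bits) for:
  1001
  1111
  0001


Row parities: 001
Column parities: 0111

Row P: 001, Col P: 0111, Corner: 1


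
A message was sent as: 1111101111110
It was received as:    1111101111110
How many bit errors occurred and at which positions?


XOR: 0000000000000

0 errors (received matches sent)


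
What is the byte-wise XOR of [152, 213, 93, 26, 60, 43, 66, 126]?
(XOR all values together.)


XOR chain: 152 ^ 213 ^ 93 ^ 26 ^ 60 ^ 43 ^ 66 ^ 126 = 33

33


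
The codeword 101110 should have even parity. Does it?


Number of 1s: 4

Yes, parity is correct (4 ones)


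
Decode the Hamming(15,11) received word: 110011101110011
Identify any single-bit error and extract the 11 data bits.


Syndrome = 14: error at position 14

Data: 01111110001 (corrected bit 14)


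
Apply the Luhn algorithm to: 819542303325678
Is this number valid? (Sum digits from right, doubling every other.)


Luhn sum = 62
62 mod 10 = 2

Invalid (Luhn sum mod 10 = 2)


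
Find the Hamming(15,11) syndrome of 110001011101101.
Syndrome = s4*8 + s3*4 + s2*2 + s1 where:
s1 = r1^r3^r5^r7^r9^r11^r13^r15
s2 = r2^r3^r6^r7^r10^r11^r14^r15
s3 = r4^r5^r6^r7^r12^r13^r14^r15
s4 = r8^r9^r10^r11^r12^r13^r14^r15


s1=0, s2=0, s3=0, s4=0

Syndrome = 0 (no error)


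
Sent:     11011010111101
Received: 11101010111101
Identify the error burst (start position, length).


XOR: 00110000000000

Burst at position 2, length 2


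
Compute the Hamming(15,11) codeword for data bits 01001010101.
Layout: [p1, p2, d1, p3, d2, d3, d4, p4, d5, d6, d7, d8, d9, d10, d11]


Parity bits: p1=1, p2=0, p3=1, p4=0

100110001010101


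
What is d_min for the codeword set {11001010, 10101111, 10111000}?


Comparing all pairs, minimum distance: 4
Can detect 3 errors, correct 1 errors

4


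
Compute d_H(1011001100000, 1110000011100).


XOR: 0101001111100
Count of 1s: 7

7


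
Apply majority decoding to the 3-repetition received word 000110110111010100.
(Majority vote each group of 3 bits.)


Groups: 000, 110, 110, 111, 010, 100
Majority votes: 011100

011100


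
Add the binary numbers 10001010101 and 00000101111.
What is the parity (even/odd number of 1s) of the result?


10001010101 = 1109
00000101111 = 47
Sum = 1156 = 10010000100
1s count = 3

odd parity (3 ones in 10010000100)


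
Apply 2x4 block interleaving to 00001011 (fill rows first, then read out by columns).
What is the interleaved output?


Matrix:
  0000
  1011
Read columns: 01000101

01000101


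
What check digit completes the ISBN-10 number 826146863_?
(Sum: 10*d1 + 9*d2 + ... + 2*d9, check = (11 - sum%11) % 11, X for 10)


Weighted sum: 263
263 mod 11 = 10

Check digit: 1


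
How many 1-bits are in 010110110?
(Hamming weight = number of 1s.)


Counting 1s in 010110110

5


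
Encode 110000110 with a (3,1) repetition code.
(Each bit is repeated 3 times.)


Each bit -> 3 copies

111111000000000000111111000


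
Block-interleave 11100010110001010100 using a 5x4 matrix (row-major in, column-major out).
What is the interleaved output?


Matrix:
  1110
  0010
  1100
  0101
  0100
Read columns: 10100101111100000010

10100101111100000010


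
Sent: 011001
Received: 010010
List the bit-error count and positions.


XOR: 001011

3 error(s) at position(s): 2, 4, 5


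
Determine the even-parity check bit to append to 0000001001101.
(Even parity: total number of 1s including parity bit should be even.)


Number of 1s in data: 4
Parity bit: 0

0


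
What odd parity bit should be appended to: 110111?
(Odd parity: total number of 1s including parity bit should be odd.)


Number of 1s in data: 5
Parity bit: 0

0


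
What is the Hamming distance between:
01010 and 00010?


XOR: 01000
Count of 1s: 1

1


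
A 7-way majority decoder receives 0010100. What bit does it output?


Ones: 2 out of 7
Threshold: 4

0 (2/7 voted 1)


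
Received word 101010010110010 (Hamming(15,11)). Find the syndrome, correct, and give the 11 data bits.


Syndrome = 0: no error detected

Data: 11000110010 (no errors)


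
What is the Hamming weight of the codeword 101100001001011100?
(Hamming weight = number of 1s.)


Counting 1s in 101100001001011100

8


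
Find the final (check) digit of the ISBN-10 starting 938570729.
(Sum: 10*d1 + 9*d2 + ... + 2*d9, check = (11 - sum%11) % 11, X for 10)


Weighted sum: 310
310 mod 11 = 2

Check digit: 9


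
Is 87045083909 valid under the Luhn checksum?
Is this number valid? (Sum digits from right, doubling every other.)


Luhn sum = 58
58 mod 10 = 8

Invalid (Luhn sum mod 10 = 8)


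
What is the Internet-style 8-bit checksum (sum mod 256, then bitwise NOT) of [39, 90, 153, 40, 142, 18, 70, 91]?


Sum = 643 mod 256 = 131
Complement = 124

124


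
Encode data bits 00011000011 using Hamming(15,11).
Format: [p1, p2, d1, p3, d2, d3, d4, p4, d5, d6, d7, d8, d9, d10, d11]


Parity bits: p1=1, p2=1, p3=1, p4=1

110100111000011


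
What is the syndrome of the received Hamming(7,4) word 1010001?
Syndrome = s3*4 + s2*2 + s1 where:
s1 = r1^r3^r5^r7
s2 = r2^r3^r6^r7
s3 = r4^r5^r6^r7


s1=1, s2=0, s3=1

Syndrome = 5 (error at position 5)


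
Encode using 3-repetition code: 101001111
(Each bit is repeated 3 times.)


Each bit -> 3 copies

111000111000000111111111111


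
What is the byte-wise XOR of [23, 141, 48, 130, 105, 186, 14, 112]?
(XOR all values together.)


XOR chain: 23 ^ 141 ^ 48 ^ 130 ^ 105 ^ 186 ^ 14 ^ 112 = 133

133


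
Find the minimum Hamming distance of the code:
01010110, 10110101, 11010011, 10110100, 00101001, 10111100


Comparing all pairs, minimum distance: 1
Can detect 0 errors, correct 0 errors

1


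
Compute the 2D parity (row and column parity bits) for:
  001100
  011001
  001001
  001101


Row parities: 0101
Column parities: 010001

Row P: 0101, Col P: 010001, Corner: 0


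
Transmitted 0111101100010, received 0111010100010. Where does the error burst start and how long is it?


XOR: 0000111000000

Burst at position 4, length 3


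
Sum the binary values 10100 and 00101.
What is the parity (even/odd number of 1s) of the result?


10100 = 20
00101 = 5
Sum = 25 = 11001
1s count = 3

odd parity (3 ones in 11001)


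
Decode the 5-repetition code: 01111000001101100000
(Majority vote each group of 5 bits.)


Groups: 01111, 00000, 11011, 00000
Majority votes: 1010

1010


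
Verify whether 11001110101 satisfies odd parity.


Number of 1s: 7

Yes, parity is correct (7 ones)


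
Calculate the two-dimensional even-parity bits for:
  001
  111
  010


Row parities: 111
Column parities: 100

Row P: 111, Col P: 100, Corner: 1


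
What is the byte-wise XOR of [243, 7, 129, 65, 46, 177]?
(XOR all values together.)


XOR chain: 243 ^ 7 ^ 129 ^ 65 ^ 46 ^ 177 = 171

171


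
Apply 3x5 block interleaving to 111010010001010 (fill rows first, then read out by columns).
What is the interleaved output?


Matrix:
  11101
  00100
  01010
Read columns: 100101110001100

100101110001100


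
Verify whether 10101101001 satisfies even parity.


Number of 1s: 6

Yes, parity is correct (6 ones)


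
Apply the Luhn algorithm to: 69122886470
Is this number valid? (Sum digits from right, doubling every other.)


Luhn sum = 49
49 mod 10 = 9

Invalid (Luhn sum mod 10 = 9)


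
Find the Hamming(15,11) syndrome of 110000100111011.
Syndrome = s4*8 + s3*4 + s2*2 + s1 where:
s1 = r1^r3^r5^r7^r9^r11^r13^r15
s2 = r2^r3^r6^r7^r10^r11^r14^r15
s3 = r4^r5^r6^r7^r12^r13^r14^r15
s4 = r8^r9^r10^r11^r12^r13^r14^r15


s1=0, s2=0, s3=0, s4=1

Syndrome = 8 (error at position 8)


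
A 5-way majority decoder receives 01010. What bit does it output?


Ones: 2 out of 5
Threshold: 3

0 (2/5 voted 1)


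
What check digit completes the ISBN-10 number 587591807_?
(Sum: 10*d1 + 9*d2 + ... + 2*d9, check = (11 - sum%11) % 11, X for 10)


Weighted sum: 318
318 mod 11 = 10

Check digit: 1


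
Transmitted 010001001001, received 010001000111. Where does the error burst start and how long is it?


XOR: 000000001110

Burst at position 8, length 3


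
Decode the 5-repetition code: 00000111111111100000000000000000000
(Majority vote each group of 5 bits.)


Groups: 00000, 11111, 11111, 00000, 00000, 00000, 00000
Majority votes: 0110000

0110000


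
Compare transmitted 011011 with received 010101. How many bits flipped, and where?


XOR: 001110

3 error(s) at position(s): 2, 3, 4


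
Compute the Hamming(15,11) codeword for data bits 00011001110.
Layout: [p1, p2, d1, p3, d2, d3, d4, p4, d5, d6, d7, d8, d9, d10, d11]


Parity bits: p1=1, p2=0, p3=0, p4=0

100000101001110


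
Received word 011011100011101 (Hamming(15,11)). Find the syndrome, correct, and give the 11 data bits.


Syndrome = 0: no error detected

Data: 11110011101 (no errors)


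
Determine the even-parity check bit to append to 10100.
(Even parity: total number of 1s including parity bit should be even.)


Number of 1s in data: 2
Parity bit: 0

0


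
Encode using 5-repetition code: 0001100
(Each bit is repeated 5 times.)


Each bit -> 5 copies

00000000000000011111111110000000000


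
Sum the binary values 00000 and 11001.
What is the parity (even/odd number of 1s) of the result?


00000 = 0
11001 = 25
Sum = 25 = 11001
1s count = 3

odd parity (3 ones in 11001)


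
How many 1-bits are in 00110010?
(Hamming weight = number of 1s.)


Counting 1s in 00110010

3


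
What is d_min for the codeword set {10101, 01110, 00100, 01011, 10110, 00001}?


Comparing all pairs, minimum distance: 2
Can detect 1 errors, correct 0 errors

2


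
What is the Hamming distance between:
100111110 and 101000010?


XOR: 001111100
Count of 1s: 5

5


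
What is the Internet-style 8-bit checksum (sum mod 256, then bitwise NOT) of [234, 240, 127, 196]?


Sum = 797 mod 256 = 29
Complement = 226

226


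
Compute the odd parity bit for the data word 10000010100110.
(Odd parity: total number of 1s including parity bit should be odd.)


Number of 1s in data: 5
Parity bit: 0

0


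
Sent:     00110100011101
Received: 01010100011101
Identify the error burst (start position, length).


XOR: 01100000000000

Burst at position 1, length 2


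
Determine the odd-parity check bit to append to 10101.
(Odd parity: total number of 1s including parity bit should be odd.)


Number of 1s in data: 3
Parity bit: 0

0


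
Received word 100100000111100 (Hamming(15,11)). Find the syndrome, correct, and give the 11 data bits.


Syndrome = 5: error at position 5

Data: 01000111100 (corrected bit 5)


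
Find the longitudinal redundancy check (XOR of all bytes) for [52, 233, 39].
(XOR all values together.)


XOR chain: 52 ^ 233 ^ 39 = 250

250


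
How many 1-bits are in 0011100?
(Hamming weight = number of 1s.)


Counting 1s in 0011100

3


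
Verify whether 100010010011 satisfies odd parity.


Number of 1s: 5

Yes, parity is correct (5 ones)


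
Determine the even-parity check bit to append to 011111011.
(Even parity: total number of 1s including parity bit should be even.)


Number of 1s in data: 7
Parity bit: 1

1


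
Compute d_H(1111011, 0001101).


XOR: 1110110
Count of 1s: 5

5


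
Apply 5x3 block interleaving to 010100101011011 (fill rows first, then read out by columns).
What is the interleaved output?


Matrix:
  010
  100
  101
  011
  011
Read columns: 011001001100111

011001001100111


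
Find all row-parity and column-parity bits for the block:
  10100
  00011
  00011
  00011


Row parities: 0000
Column parities: 10111

Row P: 0000, Col P: 10111, Corner: 0


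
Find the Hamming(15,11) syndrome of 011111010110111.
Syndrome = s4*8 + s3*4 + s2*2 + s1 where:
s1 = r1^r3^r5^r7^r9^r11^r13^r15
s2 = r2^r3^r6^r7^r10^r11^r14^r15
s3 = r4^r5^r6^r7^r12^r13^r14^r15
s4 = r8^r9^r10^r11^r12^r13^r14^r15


s1=1, s2=1, s3=0, s4=0

Syndrome = 3 (error at position 3)


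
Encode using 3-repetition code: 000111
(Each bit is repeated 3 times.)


Each bit -> 3 copies

000000000111111111


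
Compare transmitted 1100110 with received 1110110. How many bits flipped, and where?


XOR: 0010000

1 error(s) at position(s): 2


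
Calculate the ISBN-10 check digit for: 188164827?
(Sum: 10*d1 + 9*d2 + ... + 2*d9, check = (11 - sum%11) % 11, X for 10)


Weighted sum: 261
261 mod 11 = 8

Check digit: 3


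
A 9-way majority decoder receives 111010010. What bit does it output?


Ones: 5 out of 9
Threshold: 5

1 (5/9 voted 1)


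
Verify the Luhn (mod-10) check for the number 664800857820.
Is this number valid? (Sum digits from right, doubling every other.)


Luhn sum = 54
54 mod 10 = 4

Invalid (Luhn sum mod 10 = 4)


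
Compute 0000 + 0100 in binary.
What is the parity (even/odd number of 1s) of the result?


0000 = 0
0100 = 4
Sum = 4 = 100
1s count = 1

odd parity (1 ones in 100)


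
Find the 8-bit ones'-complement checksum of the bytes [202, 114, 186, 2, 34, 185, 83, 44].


Sum = 850 mod 256 = 82
Complement = 173

173


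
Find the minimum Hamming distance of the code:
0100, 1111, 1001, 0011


Comparing all pairs, minimum distance: 2
Can detect 1 errors, correct 0 errors

2


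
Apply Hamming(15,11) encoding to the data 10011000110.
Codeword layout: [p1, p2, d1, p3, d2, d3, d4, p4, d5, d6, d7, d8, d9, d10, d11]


Parity bits: p1=0, p2=1, p3=1, p4=1

011100111000110


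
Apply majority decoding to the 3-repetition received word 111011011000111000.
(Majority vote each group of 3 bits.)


Groups: 111, 011, 011, 000, 111, 000
Majority votes: 111010

111010


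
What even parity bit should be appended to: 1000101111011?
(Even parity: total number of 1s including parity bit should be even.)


Number of 1s in data: 8
Parity bit: 0

0


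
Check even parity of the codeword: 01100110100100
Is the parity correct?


Number of 1s: 6

Yes, parity is correct (6 ones)


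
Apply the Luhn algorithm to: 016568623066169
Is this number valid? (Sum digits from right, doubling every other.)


Luhn sum = 57
57 mod 10 = 7

Invalid (Luhn sum mod 10 = 7)


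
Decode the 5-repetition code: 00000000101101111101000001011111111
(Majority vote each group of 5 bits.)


Groups: 00000, 00010, 11011, 11101, 00000, 10111, 11111
Majority votes: 0011011

0011011


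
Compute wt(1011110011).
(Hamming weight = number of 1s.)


Counting 1s in 1011110011

7


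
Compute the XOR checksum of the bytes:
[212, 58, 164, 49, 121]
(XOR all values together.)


XOR chain: 212 ^ 58 ^ 164 ^ 49 ^ 121 = 2

2


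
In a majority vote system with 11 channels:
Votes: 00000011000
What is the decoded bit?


Ones: 2 out of 11
Threshold: 6

0 (2/11 voted 1)


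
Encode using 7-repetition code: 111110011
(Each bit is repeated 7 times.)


Each bit -> 7 copies

111111111111111111111111111111111110000000000000011111111111111


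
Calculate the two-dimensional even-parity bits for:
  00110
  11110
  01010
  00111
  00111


Row parities: 00011
Column parities: 10010

Row P: 00011, Col P: 10010, Corner: 0


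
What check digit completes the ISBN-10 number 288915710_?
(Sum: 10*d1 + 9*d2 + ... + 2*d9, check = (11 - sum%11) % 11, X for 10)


Weighted sum: 281
281 mod 11 = 6

Check digit: 5


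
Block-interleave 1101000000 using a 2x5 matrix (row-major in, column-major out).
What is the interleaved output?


Matrix:
  11010
  00000
Read columns: 1010001000

1010001000


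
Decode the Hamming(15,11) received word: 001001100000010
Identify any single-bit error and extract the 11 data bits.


Syndrome = 12: error at position 12

Data: 10110001010 (corrected bit 12)


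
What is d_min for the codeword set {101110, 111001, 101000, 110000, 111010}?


Comparing all pairs, minimum distance: 2
Can detect 1 errors, correct 0 errors

2


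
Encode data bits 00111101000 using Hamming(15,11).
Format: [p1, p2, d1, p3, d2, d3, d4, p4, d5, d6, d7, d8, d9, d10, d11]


Parity bits: p1=0, p2=1, p3=1, p4=1

010101111101000


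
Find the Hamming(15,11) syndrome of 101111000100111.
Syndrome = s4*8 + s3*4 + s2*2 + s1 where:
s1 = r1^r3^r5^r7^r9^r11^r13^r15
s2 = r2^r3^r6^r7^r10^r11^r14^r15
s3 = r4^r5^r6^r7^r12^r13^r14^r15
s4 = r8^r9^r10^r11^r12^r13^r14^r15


s1=1, s2=1, s3=0, s4=0

Syndrome = 3 (error at position 3)


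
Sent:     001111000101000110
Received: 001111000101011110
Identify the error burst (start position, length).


XOR: 000000000000011000

Burst at position 13, length 2


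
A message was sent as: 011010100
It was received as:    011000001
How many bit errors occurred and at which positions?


XOR: 000010101

3 error(s) at position(s): 4, 6, 8


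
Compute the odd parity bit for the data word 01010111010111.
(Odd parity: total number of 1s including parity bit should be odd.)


Number of 1s in data: 9
Parity bit: 0

0


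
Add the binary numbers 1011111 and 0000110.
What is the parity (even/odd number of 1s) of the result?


1011111 = 95
0000110 = 6
Sum = 101 = 1100101
1s count = 4

even parity (4 ones in 1100101)


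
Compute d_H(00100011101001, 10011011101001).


XOR: 10111000000000
Count of 1s: 4

4


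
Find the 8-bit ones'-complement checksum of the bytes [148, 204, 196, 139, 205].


Sum = 892 mod 256 = 124
Complement = 131

131


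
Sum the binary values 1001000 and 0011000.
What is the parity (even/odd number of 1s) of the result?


1001000 = 72
0011000 = 24
Sum = 96 = 1100000
1s count = 2

even parity (2 ones in 1100000)


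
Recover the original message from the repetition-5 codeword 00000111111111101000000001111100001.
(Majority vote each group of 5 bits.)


Groups: 00000, 11111, 11111, 01000, 00000, 11111, 00001
Majority votes: 0110010

0110010


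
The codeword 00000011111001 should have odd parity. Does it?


Number of 1s: 6

No, parity error (6 ones)


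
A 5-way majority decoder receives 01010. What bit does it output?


Ones: 2 out of 5
Threshold: 3

0 (2/5 voted 1)


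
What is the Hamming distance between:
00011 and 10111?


XOR: 10100
Count of 1s: 2

2


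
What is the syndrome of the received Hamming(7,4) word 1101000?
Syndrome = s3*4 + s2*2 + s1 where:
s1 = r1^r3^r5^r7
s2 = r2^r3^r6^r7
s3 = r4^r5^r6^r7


s1=1, s2=1, s3=1

Syndrome = 7 (error at position 7)


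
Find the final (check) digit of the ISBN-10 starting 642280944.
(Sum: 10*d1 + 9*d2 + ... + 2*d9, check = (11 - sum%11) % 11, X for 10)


Weighted sum: 230
230 mod 11 = 10

Check digit: 1


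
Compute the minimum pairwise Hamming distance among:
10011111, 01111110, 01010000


Comparing all pairs, minimum distance: 4
Can detect 3 errors, correct 1 errors

4


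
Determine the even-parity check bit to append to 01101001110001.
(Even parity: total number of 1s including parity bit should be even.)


Number of 1s in data: 7
Parity bit: 1

1


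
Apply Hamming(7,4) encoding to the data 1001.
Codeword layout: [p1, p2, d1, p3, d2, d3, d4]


Parity bits: p1=0, p2=0, p3=1

0011001


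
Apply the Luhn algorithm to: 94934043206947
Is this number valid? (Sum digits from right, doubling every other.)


Luhn sum = 75
75 mod 10 = 5

Invalid (Luhn sum mod 10 = 5)


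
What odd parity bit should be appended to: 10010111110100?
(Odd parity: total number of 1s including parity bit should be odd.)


Number of 1s in data: 8
Parity bit: 1

1


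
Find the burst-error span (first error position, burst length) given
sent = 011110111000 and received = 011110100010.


XOR: 000000011010

Burst at position 7, length 4


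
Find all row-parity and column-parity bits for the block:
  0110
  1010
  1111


Row parities: 000
Column parities: 0011

Row P: 000, Col P: 0011, Corner: 0


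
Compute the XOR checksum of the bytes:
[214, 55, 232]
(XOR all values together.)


XOR chain: 214 ^ 55 ^ 232 = 9

9


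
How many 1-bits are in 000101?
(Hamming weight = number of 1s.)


Counting 1s in 000101

2


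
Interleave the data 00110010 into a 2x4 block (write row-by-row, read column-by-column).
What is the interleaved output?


Matrix:
  0011
  0010
Read columns: 00001110

00001110


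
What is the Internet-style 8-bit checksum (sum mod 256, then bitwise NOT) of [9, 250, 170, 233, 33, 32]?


Sum = 727 mod 256 = 215
Complement = 40

40


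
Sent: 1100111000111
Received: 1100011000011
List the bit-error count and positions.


XOR: 0000100000100

2 error(s) at position(s): 4, 10


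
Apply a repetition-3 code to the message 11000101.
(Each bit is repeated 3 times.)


Each bit -> 3 copies

111111000000000111000111


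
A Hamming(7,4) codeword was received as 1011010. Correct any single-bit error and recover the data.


Syndrome = 0: no error detected

Data: 1010 (no errors)


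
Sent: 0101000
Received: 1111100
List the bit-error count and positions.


XOR: 1010100

3 error(s) at position(s): 0, 2, 4


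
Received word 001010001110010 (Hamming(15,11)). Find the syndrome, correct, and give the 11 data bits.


Syndrome = 0: no error detected

Data: 11001110010 (no errors)


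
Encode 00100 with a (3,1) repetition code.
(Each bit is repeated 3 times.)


Each bit -> 3 copies

000000111000000


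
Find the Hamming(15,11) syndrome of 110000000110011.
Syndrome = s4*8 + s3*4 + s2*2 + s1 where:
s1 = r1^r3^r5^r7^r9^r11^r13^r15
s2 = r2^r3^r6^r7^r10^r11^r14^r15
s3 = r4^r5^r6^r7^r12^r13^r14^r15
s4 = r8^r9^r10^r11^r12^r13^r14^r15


s1=1, s2=1, s3=0, s4=0

Syndrome = 3 (error at position 3)


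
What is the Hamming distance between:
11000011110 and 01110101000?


XOR: 10110110110
Count of 1s: 7

7


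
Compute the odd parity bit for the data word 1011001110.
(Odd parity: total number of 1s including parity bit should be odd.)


Number of 1s in data: 6
Parity bit: 1

1


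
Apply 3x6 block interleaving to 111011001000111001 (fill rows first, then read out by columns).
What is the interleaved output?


Matrix:
  111011
  001000
  111001
Read columns: 101101111000100101

101101111000100101


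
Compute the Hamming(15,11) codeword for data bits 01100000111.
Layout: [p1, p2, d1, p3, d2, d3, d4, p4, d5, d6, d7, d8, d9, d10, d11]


Parity bits: p1=1, p2=1, p3=1, p4=1

110111010000111


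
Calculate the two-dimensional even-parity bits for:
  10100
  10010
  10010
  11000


Row parities: 0000
Column parities: 01100

Row P: 0000, Col P: 01100, Corner: 0


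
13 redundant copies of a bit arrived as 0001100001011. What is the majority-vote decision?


Ones: 5 out of 13
Threshold: 7

0 (5/13 voted 1)


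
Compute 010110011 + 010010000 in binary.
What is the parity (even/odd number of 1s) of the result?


010110011 = 179
010010000 = 144
Sum = 323 = 101000011
1s count = 4

even parity (4 ones in 101000011)


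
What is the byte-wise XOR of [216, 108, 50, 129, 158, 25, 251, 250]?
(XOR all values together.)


XOR chain: 216 ^ 108 ^ 50 ^ 129 ^ 158 ^ 25 ^ 251 ^ 250 = 129

129


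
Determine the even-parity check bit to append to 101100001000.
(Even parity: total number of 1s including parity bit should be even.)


Number of 1s in data: 4
Parity bit: 0

0


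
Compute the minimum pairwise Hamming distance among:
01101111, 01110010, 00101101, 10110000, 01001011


Comparing all pairs, minimum distance: 2
Can detect 1 errors, correct 0 errors

2


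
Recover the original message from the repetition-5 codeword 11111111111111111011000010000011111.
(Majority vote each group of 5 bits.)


Groups: 11111, 11111, 11111, 11011, 00001, 00000, 11111
Majority votes: 1111001

1111001


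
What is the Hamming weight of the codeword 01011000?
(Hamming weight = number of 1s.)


Counting 1s in 01011000

3


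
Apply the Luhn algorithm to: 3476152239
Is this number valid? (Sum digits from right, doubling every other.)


Luhn sum = 49
49 mod 10 = 9

Invalid (Luhn sum mod 10 = 9)


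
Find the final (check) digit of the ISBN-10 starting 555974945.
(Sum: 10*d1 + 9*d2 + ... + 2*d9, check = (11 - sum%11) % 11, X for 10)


Weighted sum: 318
318 mod 11 = 10

Check digit: 1


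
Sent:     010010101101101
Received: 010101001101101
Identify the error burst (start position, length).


XOR: 000111100000000

Burst at position 3, length 4


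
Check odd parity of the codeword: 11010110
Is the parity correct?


Number of 1s: 5

Yes, parity is correct (5 ones)


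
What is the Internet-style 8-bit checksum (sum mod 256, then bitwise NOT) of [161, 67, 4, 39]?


Sum = 271 mod 256 = 15
Complement = 240

240


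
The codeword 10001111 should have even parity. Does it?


Number of 1s: 5

No, parity error (5 ones)


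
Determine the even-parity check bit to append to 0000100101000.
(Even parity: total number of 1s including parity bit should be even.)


Number of 1s in data: 3
Parity bit: 1

1


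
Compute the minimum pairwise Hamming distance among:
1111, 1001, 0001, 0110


Comparing all pairs, minimum distance: 1
Can detect 0 errors, correct 0 errors

1


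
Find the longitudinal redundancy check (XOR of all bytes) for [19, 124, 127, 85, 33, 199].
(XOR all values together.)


XOR chain: 19 ^ 124 ^ 127 ^ 85 ^ 33 ^ 199 = 163

163


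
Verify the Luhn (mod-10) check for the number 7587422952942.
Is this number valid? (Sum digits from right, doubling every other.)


Luhn sum = 68
68 mod 10 = 8

Invalid (Luhn sum mod 10 = 8)


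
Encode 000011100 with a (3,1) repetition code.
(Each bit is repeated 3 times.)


Each bit -> 3 copies

000000000000111111111000000


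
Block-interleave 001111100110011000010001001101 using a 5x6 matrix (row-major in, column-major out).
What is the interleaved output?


Matrix:
  001111
  100110
  011000
  010001
  001101
Read columns: 010000011010101110011100010011

010000011010101110011100010011


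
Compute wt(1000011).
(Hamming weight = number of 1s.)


Counting 1s in 1000011

3


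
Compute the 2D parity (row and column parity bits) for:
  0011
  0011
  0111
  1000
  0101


Row parities: 00110
Column parities: 1010

Row P: 00110, Col P: 1010, Corner: 0


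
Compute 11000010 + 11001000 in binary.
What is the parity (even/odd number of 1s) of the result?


11000010 = 194
11001000 = 200
Sum = 394 = 110001010
1s count = 4

even parity (4 ones in 110001010)


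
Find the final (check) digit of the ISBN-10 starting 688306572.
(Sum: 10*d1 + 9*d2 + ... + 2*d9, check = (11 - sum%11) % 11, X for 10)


Weighted sum: 292
292 mod 11 = 6

Check digit: 5


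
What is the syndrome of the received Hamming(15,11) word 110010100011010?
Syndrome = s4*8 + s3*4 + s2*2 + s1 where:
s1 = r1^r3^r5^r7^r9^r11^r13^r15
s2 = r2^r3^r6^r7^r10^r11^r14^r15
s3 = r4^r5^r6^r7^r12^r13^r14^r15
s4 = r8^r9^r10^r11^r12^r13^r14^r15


s1=0, s2=0, s3=0, s4=1

Syndrome = 8 (error at position 8)


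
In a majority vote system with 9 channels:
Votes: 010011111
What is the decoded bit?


Ones: 6 out of 9
Threshold: 5

1 (6/9 voted 1)


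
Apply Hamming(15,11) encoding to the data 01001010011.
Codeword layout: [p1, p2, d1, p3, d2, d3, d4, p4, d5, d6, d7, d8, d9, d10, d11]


Parity bits: p1=0, p2=1, p3=1, p4=0

010110001010011


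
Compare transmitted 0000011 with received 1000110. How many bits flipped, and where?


XOR: 1000101

3 error(s) at position(s): 0, 4, 6


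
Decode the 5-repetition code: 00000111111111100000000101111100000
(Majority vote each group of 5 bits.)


Groups: 00000, 11111, 11111, 00000, 00010, 11111, 00000
Majority votes: 0110010

0110010


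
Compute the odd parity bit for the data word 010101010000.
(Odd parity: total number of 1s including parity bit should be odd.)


Number of 1s in data: 4
Parity bit: 1

1


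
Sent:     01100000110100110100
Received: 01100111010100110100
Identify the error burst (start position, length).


XOR: 00000111100000000000

Burst at position 5, length 4


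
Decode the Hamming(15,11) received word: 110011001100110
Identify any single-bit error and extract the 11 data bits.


Syndrome = 0: no error detected

Data: 01101100110 (no errors)


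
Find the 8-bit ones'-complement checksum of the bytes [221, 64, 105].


Sum = 390 mod 256 = 134
Complement = 121

121


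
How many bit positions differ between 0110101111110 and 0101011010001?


XOR: 0011110101111
Count of 1s: 9

9


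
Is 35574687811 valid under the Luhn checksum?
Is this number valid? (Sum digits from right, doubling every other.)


Luhn sum = 45
45 mod 10 = 5

Invalid (Luhn sum mod 10 = 5)


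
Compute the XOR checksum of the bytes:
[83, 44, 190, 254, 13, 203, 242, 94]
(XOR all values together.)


XOR chain: 83 ^ 44 ^ 190 ^ 254 ^ 13 ^ 203 ^ 242 ^ 94 = 85

85


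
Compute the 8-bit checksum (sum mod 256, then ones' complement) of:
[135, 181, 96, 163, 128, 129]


Sum = 832 mod 256 = 64
Complement = 191

191


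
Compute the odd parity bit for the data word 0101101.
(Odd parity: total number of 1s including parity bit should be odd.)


Number of 1s in data: 4
Parity bit: 1

1


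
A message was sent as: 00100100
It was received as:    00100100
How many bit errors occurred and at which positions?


XOR: 00000000

0 errors (received matches sent)


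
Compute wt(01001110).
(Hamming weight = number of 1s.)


Counting 1s in 01001110

4


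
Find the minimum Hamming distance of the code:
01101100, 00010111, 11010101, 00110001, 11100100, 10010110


Comparing all pairs, minimum distance: 2
Can detect 1 errors, correct 0 errors

2


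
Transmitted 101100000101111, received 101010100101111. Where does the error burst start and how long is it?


XOR: 000110100000000

Burst at position 3, length 4


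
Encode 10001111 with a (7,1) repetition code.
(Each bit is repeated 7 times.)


Each bit -> 7 copies

11111110000000000000000000001111111111111111111111111111


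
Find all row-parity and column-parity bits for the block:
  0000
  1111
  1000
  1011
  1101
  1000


Row parities: 001111
Column parities: 1001

Row P: 001111, Col P: 1001, Corner: 0
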